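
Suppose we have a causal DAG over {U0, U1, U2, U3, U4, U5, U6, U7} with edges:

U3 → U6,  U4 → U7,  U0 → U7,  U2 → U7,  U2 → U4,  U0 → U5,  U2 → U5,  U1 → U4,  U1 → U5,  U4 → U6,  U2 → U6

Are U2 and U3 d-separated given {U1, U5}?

We examine all 6 paths between U2 and U3:
  1. U2 → U4 → U6 ← U3 — U4:chain[open]; U6:collider[blocks] ⇒ blocked
  2. U2 → U5 ← U0 → U7 ← U4 → U6 ← U3 — U5:collider[open]; U0:fork[open]; U7:collider[blocks]; U4:fork[open]; U6:collider[blocks] ⇒ blocked
  3. U2 → U5 ← U1 → U4 → U6 ← U3 — U5:collider[open]; U1:fork[blocks]; U4:chain[open]; U6:collider[blocks] ⇒ blocked
  4. U2 → U7 ← U4 → U6 ← U3 — U7:collider[blocks]; U4:fork[open]; U6:collider[blocks] ⇒ blocked
  5. U2 → U7 ← U0 → U5 ← U1 → U4 → U6 ← U3 — U7:collider[blocks]; U0:fork[open]; U5:collider[open]; U1:fork[blocks]; U4:chain[open]; U6:collider[blocks] ⇒ blocked
  6. U2 → U6 ← U3 — U6:collider[blocks] ⇒ blocked
Every path is blocked, so U2 and U3 are d-separated given {U1, U5}.

Yes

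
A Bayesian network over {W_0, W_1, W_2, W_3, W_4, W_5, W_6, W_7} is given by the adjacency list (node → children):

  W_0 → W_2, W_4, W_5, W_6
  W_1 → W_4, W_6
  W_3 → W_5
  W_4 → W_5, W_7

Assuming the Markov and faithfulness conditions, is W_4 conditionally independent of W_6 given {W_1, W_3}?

Enumerating the 3 paths from W_4 to W_6 and testing each for blocking by {W_1, W_3}:
Path 1: W_4 ← W_1 → W_6
  W_1 is a fork here and W_1 is conditioned on, so the path is blocked at W_1.
Path 2: W_4 ← W_0 → W_6
  W_0 is a fork and W_0 is not conditioned on — no node blocks this path, so it is active.
Path 3: W_4 → W_5 ← W_0 → W_6
  W_5 is a collider here and neither W_5 nor any of its descendants is conditioned on, so the collider stays closed — the path is blocked at W_5.
At least one path is unblocked, so d-separation fails.

No — W_4 and W_6 are not d-separated given {W_1, W_3}.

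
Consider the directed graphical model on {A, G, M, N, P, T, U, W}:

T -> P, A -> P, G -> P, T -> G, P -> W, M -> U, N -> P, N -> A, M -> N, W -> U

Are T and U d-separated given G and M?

6 paths connect T and U; each must be blocked for d-separation to hold:
  1. T → P ← A ← N ← M → U — P:collider[blocks]; A:chain[open]; N:chain[open]; M:fork[blocks] ⇒ blocked
  2. T → P ← N ← M → U — P:collider[blocks]; N:chain[open]; M:fork[blocks] ⇒ blocked
  3. T → P → W → U — P:chain[open]; W:chain[open] ⇒ active
  4. T → G → P ← A ← N ← M → U — G:chain[blocks]; P:collider[blocks]; A:chain[open]; N:chain[open]; M:fork[blocks] ⇒ blocked
  5. T → G → P ← N ← M → U — G:chain[blocks]; P:collider[blocks]; N:chain[open]; M:fork[blocks] ⇒ blocked
  6. T → G → P → W → U — G:chain[blocks]; P:chain[open]; W:chain[open] ⇒ blocked
Because an active path exists, T and U are not d-separated.

No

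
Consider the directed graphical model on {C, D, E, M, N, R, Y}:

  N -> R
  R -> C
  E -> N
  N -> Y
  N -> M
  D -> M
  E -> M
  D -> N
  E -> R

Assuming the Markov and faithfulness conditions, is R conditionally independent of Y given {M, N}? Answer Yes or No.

Yes

There are 4 undirected paths between R and Y; checking each against the conditioning set {M, N}:
  1. R ← N → Y — N:fork[blocks] ⇒ blocked
  2. R ← E → N → Y — E:fork[open]; N:chain[blocks] ⇒ blocked
  3. R ← E → M ← N → Y — E:fork[open]; M:collider[open]; N:fork[blocks] ⇒ blocked
  4. R ← E → M ← D → N → Y — E:fork[open]; M:collider[open]; D:fork[open]; N:chain[blocks] ⇒ blocked
All paths are blocked; R ⊥ Y | {M, N} holds.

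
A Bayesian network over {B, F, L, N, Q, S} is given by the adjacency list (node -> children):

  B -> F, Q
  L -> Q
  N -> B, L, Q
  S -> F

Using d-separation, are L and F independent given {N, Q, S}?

4 paths connect L and F; each must be blocked for d-separation to hold:
  1. L → Q ← N → B → F — Q:collider[open]; N:fork[blocks]; B:chain[open] ⇒ blocked
  2. L → Q ← B → F — Q:collider[open]; B:fork[open] ⇒ active
  3. L ← N → Q ← B → F — N:fork[blocks]; Q:collider[open]; B:fork[open] ⇒ blocked
  4. L ← N → B → F — N:fork[blocks]; B:chain[open] ⇒ blocked
At least one path is unblocked, so d-separation fails.

No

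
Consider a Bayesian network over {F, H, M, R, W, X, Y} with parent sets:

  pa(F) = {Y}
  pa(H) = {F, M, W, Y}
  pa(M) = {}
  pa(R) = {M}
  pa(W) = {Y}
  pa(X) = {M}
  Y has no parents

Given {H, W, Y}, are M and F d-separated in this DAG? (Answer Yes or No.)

No — M and F are not d-separated given {H, W, Y}.

Enumerating the 3 paths from M to F and testing each for blocking by {H, W, Y}:
Path 1: M → H ← F
  H is a collider and H is conditioned on, which opens it — no node blocks this path, so it is active.
Path 2: M → H ← W ← Y → F
  W is a chain here and W is conditioned on, so the path is blocked at W.
Path 3: M → H ← Y → F
  Y is a fork here and Y is conditioned on, so the path is blocked at Y.
At least one path is unblocked, so d-separation fails.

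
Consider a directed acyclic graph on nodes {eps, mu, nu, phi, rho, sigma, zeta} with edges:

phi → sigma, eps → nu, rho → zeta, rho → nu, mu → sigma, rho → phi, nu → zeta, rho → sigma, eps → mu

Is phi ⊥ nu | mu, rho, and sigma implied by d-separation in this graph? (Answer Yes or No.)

6 paths connect phi and nu; each must be blocked for d-separation to hold:
Path 1: phi → sigma ← mu ← eps → nu
  mu is a chain here and mu is conditioned on, so the path is blocked at mu.
Path 2: phi → sigma ← rho → nu
  rho is a fork here and rho is conditioned on, so the path is blocked at rho.
Path 3: phi → sigma ← rho → zeta ← nu
  rho is a fork here and rho is conditioned on, so the path is blocked at rho.
Path 4: phi ← rho → nu
  rho is a fork here and rho is conditioned on, so the path is blocked at rho.
Path 5: phi ← rho → zeta ← nu
  rho is a fork here and rho is conditioned on, so the path is blocked at rho.
Path 6: phi ← rho → sigma ← mu ← eps → nu
  rho is a fork here and rho is conditioned on, so the path is blocked at rho.
All paths are blocked; phi ⊥ nu | {mu, rho, sigma} holds.

Yes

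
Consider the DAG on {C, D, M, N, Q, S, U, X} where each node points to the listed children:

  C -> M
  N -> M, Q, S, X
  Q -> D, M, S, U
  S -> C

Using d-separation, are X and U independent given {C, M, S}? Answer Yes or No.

No

We examine all 5 paths between X and U:
Path 1: X ← N → Q → U
  N is a fork and N is not conditioned on; Q is a chain and Q is not conditioned on — no node blocks this path, so it is active.
Path 2: X ← N → M ← Q → U
  N is a fork and N is not conditioned on; M is a collider and M is conditioned on, which opens it; Q is a fork and Q is not conditioned on — no node blocks this path, so it is active.
Path 3: X ← N → M ← C ← S ← Q → U
  C is a chain here and C is conditioned on, so the path is blocked at C.
Path 4: X ← N → S ← Q → U
  N is a fork and N is not conditioned on; S is a collider and S is conditioned on, which opens it; Q is a fork and Q is not conditioned on — no node blocks this path, so it is active.
Path 5: X ← N → S → C → M ← Q → U
  S is a chain here and S is conditioned on, so the path is blocked at S.
Since the path X ← N → Q → U is active, X and U are not d-separated given {C, M, S}.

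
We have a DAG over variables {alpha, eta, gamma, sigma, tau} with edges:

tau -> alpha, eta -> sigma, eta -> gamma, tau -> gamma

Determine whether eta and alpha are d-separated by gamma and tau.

The only undirected path from eta to alpha is:
  1. eta → gamma ← tau → alpha — gamma:collider[open]; tau:fork[blocks] ⇒ blocked
All paths are blocked; eta ⊥ alpha | {gamma, tau} holds.

Yes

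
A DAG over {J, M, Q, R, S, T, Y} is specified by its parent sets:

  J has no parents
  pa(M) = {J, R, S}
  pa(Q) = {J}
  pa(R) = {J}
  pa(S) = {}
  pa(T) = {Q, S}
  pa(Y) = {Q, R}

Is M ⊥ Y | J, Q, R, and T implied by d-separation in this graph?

Yes — M and Y are d-separated given {J, Q, R, T}.

We examine all 6 paths between M and Y:
  1. M ← R → Y — R:fork[blocks] ⇒ blocked
  2. M ← R ← J → Q → Y — R:chain[blocks]; J:fork[blocks]; Q:chain[blocks] ⇒ blocked
  3. M ← J → R → Y — J:fork[blocks]; R:chain[blocks] ⇒ blocked
  4. M ← J → Q → Y — J:fork[blocks]; Q:chain[blocks] ⇒ blocked
  5. M ← S → T ← Q → Y — S:fork[open]; T:collider[open]; Q:fork[blocks] ⇒ blocked
  6. M ← S → T ← Q ← J → R → Y — S:fork[open]; T:collider[open]; Q:chain[blocks]; J:fork[blocks]; R:chain[blocks] ⇒ blocked
Every path is blocked, so M and Y are d-separated given {J, Q, R, T}.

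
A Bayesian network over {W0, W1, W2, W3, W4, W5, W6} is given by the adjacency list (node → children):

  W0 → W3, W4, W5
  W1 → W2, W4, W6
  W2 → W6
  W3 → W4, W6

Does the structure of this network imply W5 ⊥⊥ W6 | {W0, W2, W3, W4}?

6 paths connect W5 and W6; each must be blocked for d-separation to hold:
Path 1: W5 ← W0 → W4 ← W1 → W2 → W6
  W0 is a fork here and W0 is conditioned on, so the path is blocked at W0.
Path 2: W5 ← W0 → W4 ← W1 → W6
  W0 is a fork here and W0 is conditioned on, so the path is blocked at W0.
Path 3: W5 ← W0 → W4 ← W3 → W6
  W0 is a fork here and W0 is conditioned on, so the path is blocked at W0.
Path 4: W5 ← W0 → W3 → W4 ← W1 → W2 → W6
  W0 is a fork here and W0 is conditioned on, so the path is blocked at W0.
Path 5: W5 ← W0 → W3 → W4 ← W1 → W6
  W0 is a fork here and W0 is conditioned on, so the path is blocked at W0.
Path 6: W5 ← W0 → W3 → W6
  W0 is a fork here and W0 is conditioned on, so the path is blocked at W0.
All paths are blocked; W5 ⊥ W6 | {W0, W2, W3, W4} holds.

Yes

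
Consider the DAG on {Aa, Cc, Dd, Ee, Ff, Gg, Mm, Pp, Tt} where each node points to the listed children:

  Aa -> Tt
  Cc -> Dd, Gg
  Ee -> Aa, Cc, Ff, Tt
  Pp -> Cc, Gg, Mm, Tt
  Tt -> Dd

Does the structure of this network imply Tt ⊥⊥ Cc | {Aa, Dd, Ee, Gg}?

No — Tt and Cc are not d-separated given {Aa, Dd, Ee, Gg}.

We examine all 5 paths between Tt and Cc:
Path 1: Tt ← Aa ← Ee → Cc
  Aa is a chain here and Aa is conditioned on, so the path is blocked at Aa.
Path 2: Tt → Dd ← Cc
  Dd is a collider and Dd is conditioned on, which opens it — no node blocks this path, so it is active.
Path 3: Tt ← Ee → Cc
  Ee is a fork here and Ee is conditioned on, so the path is blocked at Ee.
Path 4: Tt ← Pp → Cc
  Pp is a fork and Pp is not conditioned on — no node blocks this path, so it is active.
Path 5: Tt ← Pp → Gg ← Cc
  Pp is a fork and Pp is not conditioned on; Gg is a collider and Gg is conditioned on, which opens it — no node blocks this path, so it is active.
Since the path Tt → Dd ← Cc is active, Tt and Cc are not d-separated given {Aa, Dd, Ee, Gg}.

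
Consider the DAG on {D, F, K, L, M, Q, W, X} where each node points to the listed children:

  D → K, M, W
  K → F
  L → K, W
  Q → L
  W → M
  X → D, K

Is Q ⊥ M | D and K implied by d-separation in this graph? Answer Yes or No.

Enumerating the 6 paths from Q to M and testing each for blocking by {D, K}:
Path 1: Q → L → K ← X → D → W → M
  D is a chain here and D is conditioned on, so the path is blocked at D.
Path 2: Q → L → K ← X → D → M
  D is a chain here and D is conditioned on, so the path is blocked at D.
Path 3: Q → L → K ← D → W → M
  D is a fork here and D is conditioned on, so the path is blocked at D.
Path 4: Q → L → K ← D → M
  D is a fork here and D is conditioned on, so the path is blocked at D.
Path 5: Q → L → W ← D → M
  W is a collider here and neither W nor any of its descendants is conditioned on, so the collider stays closed — the path is blocked at W.
Path 6: Q → L → W → M
  L is a chain and L is not conditioned on; W is a chain and W is not conditioned on — no node blocks this path, so it is active.
Since the path Q → L → W → M is active, Q and M are not d-separated given {D, K}.

No — Q and M are not d-separated given {D, K}.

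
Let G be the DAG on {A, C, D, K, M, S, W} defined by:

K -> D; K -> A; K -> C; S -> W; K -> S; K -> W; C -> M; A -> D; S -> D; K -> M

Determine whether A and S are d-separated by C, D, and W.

No — A and S are not d-separated given {C, D, W}.

There are 6 undirected paths between A and S; checking each against the conditioning set {C, D, W}:
Path 1: A → D ← K → W ← S
  D is a collider and D is conditioned on, which opens it; K is a fork and K is not conditioned on; W is a collider and W is conditioned on, which opens it — no node blocks this path, so it is active.
Path 2: A → D ← K → S
  D is a collider and D is conditioned on, which opens it; K is a fork and K is not conditioned on — no node blocks this path, so it is active.
Path 3: A → D ← S
  D is a collider and D is conditioned on, which opens it — no node blocks this path, so it is active.
Path 4: A ← K → W ← S
  K is a fork and K is not conditioned on; W is a collider and W is conditioned on, which opens it — no node blocks this path, so it is active.
Path 5: A ← K → D ← S
  K is a fork and K is not conditioned on; D is a collider and D is conditioned on, which opens it — no node blocks this path, so it is active.
Path 6: A ← K → S
  K is a fork and K is not conditioned on — no node blocks this path, so it is active.
Because an active path exists, A and S are not d-separated.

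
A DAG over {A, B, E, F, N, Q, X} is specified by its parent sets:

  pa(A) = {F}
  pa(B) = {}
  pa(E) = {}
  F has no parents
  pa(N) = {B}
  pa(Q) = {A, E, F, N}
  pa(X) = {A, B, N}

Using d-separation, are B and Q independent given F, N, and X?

No — B and Q are not d-separated given {F, N, X}.

Enumerating the 6 paths from B to Q and testing each for blocking by {F, N, X}:
Path 1: B → X ← A ← F → Q
  F is a fork here and F is conditioned on, so the path is blocked at F.
Path 2: B → X ← A → Q
  X is a collider and X is conditioned on, which opens it; A is a fork and A is not conditioned on — no node blocks this path, so it is active.
Path 3: B → X ← N → Q
  N is a fork here and N is conditioned on, so the path is blocked at N.
Path 4: B → N → X ← A ← F → Q
  N is a chain here and N is conditioned on, so the path is blocked at N.
Path 5: B → N → X ← A → Q
  N is a chain here and N is conditioned on, so the path is blocked at N.
Path 6: B → N → Q
  N is a chain here and N is conditioned on, so the path is blocked at N.
Because an active path exists, B and Q are not d-separated.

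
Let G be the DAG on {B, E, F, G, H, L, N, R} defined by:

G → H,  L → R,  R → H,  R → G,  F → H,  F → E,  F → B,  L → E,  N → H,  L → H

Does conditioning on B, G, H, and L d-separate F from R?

No

We examine all 6 paths between F and R:
  1. F → E ← L → H ← R — E:collider[blocks]; L:fork[blocks]; H:collider[open] ⇒ blocked
  2. F → E ← L → H ← G ← R — E:collider[blocks]; L:fork[blocks]; H:collider[open]; G:chain[blocks] ⇒ blocked
  3. F → E ← L → R — E:collider[blocks]; L:fork[blocks] ⇒ blocked
  4. F → H ← R — H:collider[open] ⇒ active
  5. F → H ← G ← R — H:collider[open]; G:chain[blocks] ⇒ blocked
  6. F → H ← L → R — H:collider[open]; L:fork[blocks] ⇒ blocked
Since the path F → H ← R is active, F and R are not d-separated given {B, G, H, L}.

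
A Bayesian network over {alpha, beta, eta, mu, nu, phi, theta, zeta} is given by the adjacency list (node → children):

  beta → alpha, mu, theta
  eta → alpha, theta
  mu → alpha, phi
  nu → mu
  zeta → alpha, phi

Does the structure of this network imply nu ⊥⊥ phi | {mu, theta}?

We examine all 4 paths between nu and phi:
Path 1: nu → mu ← beta → theta ← eta → alpha ← zeta → phi
  alpha is a collider here and neither alpha nor any of its descendants is conditioned on, so the collider stays closed — the path is blocked at alpha.
Path 2: nu → mu ← beta → alpha ← zeta → phi
  alpha is a collider here and neither alpha nor any of its descendants is conditioned on, so the collider stays closed — the path is blocked at alpha.
Path 3: nu → mu → phi
  mu is a chain here and mu is conditioned on, so the path is blocked at mu.
Path 4: nu → mu → alpha ← zeta → phi
  mu is a chain here and mu is conditioned on, so the path is blocked at mu.
All paths are blocked; nu ⊥ phi | {mu, theta} holds.

Yes — nu and phi are d-separated given {mu, theta}.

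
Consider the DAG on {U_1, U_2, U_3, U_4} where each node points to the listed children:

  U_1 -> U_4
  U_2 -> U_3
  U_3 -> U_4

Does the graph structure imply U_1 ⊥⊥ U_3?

The only undirected path from U_1 to U_3 is:
  1. U_1 → U_4 ← U_3 — U_4:collider[blocks] ⇒ blocked
Since every path is blocked, d-separation holds.

Yes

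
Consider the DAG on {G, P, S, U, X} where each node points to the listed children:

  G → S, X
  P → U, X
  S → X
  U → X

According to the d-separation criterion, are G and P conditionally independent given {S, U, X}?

No

We examine all 4 paths between G and P:
Path 1: G → S → X ← U ← P
  S is a chain here and S is conditioned on, so the path is blocked at S.
Path 2: G → S → X ← P
  S is a chain here and S is conditioned on, so the path is blocked at S.
Path 3: G → X ← U ← P
  U is a chain here and U is conditioned on, so the path is blocked at U.
Path 4: G → X ← P
  X is a collider and X is conditioned on, which opens it — no node blocks this path, so it is active.
At least one path is unblocked, so d-separation fails.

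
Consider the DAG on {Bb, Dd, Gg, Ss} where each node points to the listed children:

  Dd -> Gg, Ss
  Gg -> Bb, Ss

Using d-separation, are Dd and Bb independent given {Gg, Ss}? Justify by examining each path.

2 paths connect Dd and Bb; each must be blocked for d-separation to hold:
Path 1: Dd → Gg → Bb
  Gg is a chain here and Gg is conditioned on, so the path is blocked at Gg.
Path 2: Dd → Ss ← Gg → Bb
  Gg is a fork here and Gg is conditioned on, so the path is blocked at Gg.
All paths are blocked; Dd ⊥ Bb | {Gg, Ss} holds.

Yes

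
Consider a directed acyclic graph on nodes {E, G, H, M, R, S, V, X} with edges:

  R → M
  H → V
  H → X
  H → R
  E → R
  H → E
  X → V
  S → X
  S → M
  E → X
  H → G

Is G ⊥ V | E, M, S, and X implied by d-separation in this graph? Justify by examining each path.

We examine all 6 paths between G and V:
Path 1: G ← H → V
  H is a fork and H is not conditioned on — no node blocks this path, so it is active.
Path 2: G ← H → R → M ← S → X → V
  S is a fork here and S is conditioned on, so the path is blocked at S.
Path 3: G ← H → R ← E → X → V
  E is a fork here and E is conditioned on, so the path is blocked at E.
Path 4: G ← H → X → V
  X is a chain here and X is conditioned on, so the path is blocked at X.
Path 5: G ← H → E → R → M ← S → X → V
  E is a chain here and E is conditioned on, so the path is blocked at E.
Path 6: G ← H → E → X → V
  E is a chain here and E is conditioned on, so the path is blocked at E.
Since the path G ← H → V is active, G and V are not d-separated given {E, M, S, X}.

No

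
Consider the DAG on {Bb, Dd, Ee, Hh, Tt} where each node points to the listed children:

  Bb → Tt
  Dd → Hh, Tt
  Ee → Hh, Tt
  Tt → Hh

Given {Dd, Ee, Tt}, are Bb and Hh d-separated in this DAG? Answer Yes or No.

Yes — Bb and Hh are d-separated given {Dd, Ee, Tt}.

We examine all 3 paths between Bb and Hh:
  1. Bb → Tt ← Dd → Hh — Tt:collider[open]; Dd:fork[blocks] ⇒ blocked
  2. Bb → Tt → Hh — Tt:chain[blocks] ⇒ blocked
  3. Bb → Tt ← Ee → Hh — Tt:collider[open]; Ee:fork[blocks] ⇒ blocked
Every path is blocked, so Bb and Hh are d-separated given {Dd, Ee, Tt}.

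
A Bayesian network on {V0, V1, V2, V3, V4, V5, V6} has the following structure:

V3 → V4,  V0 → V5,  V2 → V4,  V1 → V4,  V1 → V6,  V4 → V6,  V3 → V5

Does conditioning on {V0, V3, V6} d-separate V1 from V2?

Enumerating the 2 paths from V1 to V2 and testing each for blocking by {V0, V3, V6}:
Path 1: V1 → V4 ← V2
  V4 is a collider and its descendant V6 is conditioned on, which opens it — no node blocks this path, so it is active.
Path 2: V1 → V6 ← V4 ← V2
  V6 is a collider and V6 is conditioned on, which opens it; V4 is a chain and V4 is not conditioned on — no node blocks this path, so it is active.
Because an active path exists, V1 and V2 are not d-separated.

No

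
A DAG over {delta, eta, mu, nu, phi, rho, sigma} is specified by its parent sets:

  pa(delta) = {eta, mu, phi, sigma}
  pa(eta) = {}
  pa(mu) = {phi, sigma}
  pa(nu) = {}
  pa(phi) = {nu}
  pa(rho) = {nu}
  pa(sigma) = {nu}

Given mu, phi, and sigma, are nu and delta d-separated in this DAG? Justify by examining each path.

We examine all 6 paths between nu and delta:
Path 1: nu → sigma → mu → delta
  sigma is a chain here and sigma is conditioned on, so the path is blocked at sigma.
Path 2: nu → sigma → mu ← phi → delta
  sigma is a chain here and sigma is conditioned on, so the path is blocked at sigma.
Path 3: nu → sigma → delta
  sigma is a chain here and sigma is conditioned on, so the path is blocked at sigma.
Path 4: nu → phi → mu ← sigma → delta
  phi is a chain here and phi is conditioned on, so the path is blocked at phi.
Path 5: nu → phi → mu → delta
  phi is a chain here and phi is conditioned on, so the path is blocked at phi.
Path 6: nu → phi → delta
  phi is a chain here and phi is conditioned on, so the path is blocked at phi.
Every path is blocked, so nu and delta are d-separated given {mu, phi, sigma}.

Yes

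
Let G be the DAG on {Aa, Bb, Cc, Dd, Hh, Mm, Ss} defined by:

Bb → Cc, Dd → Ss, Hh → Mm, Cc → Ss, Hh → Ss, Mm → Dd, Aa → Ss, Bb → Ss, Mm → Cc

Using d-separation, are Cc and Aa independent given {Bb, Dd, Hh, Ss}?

There are 4 undirected paths between Cc and Aa; checking each against the conditioning set {Bb, Dd, Hh, Ss}:
Path 1: Cc ← Bb → Ss ← Aa
  Bb is a fork here and Bb is conditioned on, so the path is blocked at Bb.
Path 2: Cc ← Mm ← Hh → Ss ← Aa
  Hh is a fork here and Hh is conditioned on, so the path is blocked at Hh.
Path 3: Cc ← Mm → Dd → Ss ← Aa
  Dd is a chain here and Dd is conditioned on, so the path is blocked at Dd.
Path 4: Cc → Ss ← Aa
  Ss is a collider and Ss is conditioned on, which opens it — no node blocks this path, so it is active.
Since the path Cc → Ss ← Aa is active, Cc and Aa are not d-separated given {Bb, Dd, Hh, Ss}.

No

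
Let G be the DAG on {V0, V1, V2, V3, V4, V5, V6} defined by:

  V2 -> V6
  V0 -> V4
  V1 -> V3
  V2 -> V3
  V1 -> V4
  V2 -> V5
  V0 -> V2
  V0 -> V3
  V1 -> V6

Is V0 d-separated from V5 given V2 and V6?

Enumerating the 5 paths from V0 to V5 and testing each for blocking by {V2, V6}:
Path 1: V0 → V2 → V5
  V2 is a chain here and V2 is conditioned on, so the path is blocked at V2.
Path 2: V0 → V4 ← V1 → V6 ← V2 → V5
  V4 is a collider here and neither V4 nor any of its descendants is conditioned on, so the collider stays closed — the path is blocked at V4.
Path 3: V0 → V4 ← V1 → V3 ← V2 → V5
  V4 is a collider here and neither V4 nor any of its descendants is conditioned on, so the collider stays closed — the path is blocked at V4.
Path 4: V0 → V3 ← V2 → V5
  V3 is a collider here and neither V3 nor any of its descendants is conditioned on, so the collider stays closed — the path is blocked at V3.
Path 5: V0 → V3 ← V1 → V6 ← V2 → V5
  V3 is a collider here and neither V3 nor any of its descendants is conditioned on, so the collider stays closed — the path is blocked at V3.
Every path is blocked, so V0 and V5 are d-separated given {V2, V6}.

Yes — V0 and V5 are d-separated given {V2, V6}.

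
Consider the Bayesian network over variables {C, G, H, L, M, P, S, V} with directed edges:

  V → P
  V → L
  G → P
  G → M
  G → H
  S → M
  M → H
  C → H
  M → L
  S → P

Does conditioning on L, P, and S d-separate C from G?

4 paths connect C and G; each must be blocked for d-separation to hold:
  1. C → H ← G — H:collider[blocks] ⇒ blocked
  2. C → H ← M ← G — H:collider[blocks]; M:chain[open] ⇒ blocked
  3. C → H ← M → L ← V → P ← G — H:collider[blocks]; M:fork[open]; L:collider[open]; V:fork[open]; P:collider[open] ⇒ blocked
  4. C → H ← M ← S → P ← G — H:collider[blocks]; M:chain[open]; S:fork[blocks]; P:collider[open] ⇒ blocked
All paths are blocked; C ⊥ G | {L, P, S} holds.

Yes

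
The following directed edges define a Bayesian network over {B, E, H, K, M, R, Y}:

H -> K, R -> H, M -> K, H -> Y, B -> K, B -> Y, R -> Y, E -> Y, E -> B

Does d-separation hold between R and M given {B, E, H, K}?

Yes

There are 6 undirected paths between R and M; checking each against the conditioning set {B, E, H, K}:
Path 1: R → Y ← B → K ← M
  Y is a collider here and neither Y nor any of its descendants is conditioned on, so the collider stays closed — the path is blocked at Y.
Path 2: R → Y ← H → K ← M
  Y is a collider here and neither Y nor any of its descendants is conditioned on, so the collider stays closed — the path is blocked at Y.
Path 3: R → Y ← E → B → K ← M
  Y is a collider here and neither Y nor any of its descendants is conditioned on, so the collider stays closed — the path is blocked at Y.
Path 4: R → H → K ← M
  H is a chain here and H is conditioned on, so the path is blocked at H.
Path 5: R → H → Y ← B → K ← M
  H is a chain here and H is conditioned on, so the path is blocked at H.
Path 6: R → H → Y ← E → B → K ← M
  H is a chain here and H is conditioned on, so the path is blocked at H.
All paths are blocked; R ⊥ M | {B, E, H, K} holds.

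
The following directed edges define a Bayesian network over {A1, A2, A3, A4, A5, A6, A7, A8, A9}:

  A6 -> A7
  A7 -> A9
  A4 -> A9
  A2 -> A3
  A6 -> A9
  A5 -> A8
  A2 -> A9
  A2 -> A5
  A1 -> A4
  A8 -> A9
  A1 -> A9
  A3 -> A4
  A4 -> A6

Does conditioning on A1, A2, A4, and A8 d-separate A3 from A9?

Yes — A3 and A9 are d-separated given {A1, A2, A4, A8}.

6 paths connect A3 and A9; each must be blocked for d-separation to hold:
Path 1: A3 → A4 → A6 → A7 → A9
  A4 is a chain here and A4 is conditioned on, so the path is blocked at A4.
Path 2: A3 → A4 → A6 → A9
  A4 is a chain here and A4 is conditioned on, so the path is blocked at A4.
Path 3: A3 → A4 ← A1 → A9
  A1 is a fork here and A1 is conditioned on, so the path is blocked at A1.
Path 4: A3 → A4 → A9
  A4 is a chain here and A4 is conditioned on, so the path is blocked at A4.
Path 5: A3 ← A2 → A5 → A8 → A9
  A2 is a fork here and A2 is conditioned on, so the path is blocked at A2.
Path 6: A3 ← A2 → A9
  A2 is a fork here and A2 is conditioned on, so the path is blocked at A2.
Every path is blocked, so A3 and A9 are d-separated given {A1, A2, A4, A8}.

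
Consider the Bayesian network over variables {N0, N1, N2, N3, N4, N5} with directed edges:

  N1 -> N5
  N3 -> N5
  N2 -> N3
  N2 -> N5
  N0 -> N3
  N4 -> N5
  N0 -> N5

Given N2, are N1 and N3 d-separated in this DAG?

There are 3 undirected paths between N1 and N3; checking each against the conditioning set {N2}:
  1. N1 → N5 ← N0 → N3 — N5:collider[blocks]; N0:fork[open] ⇒ blocked
  2. N1 → N5 ← N2 → N3 — N5:collider[blocks]; N2:fork[blocks] ⇒ blocked
  3. N1 → N5 ← N3 — N5:collider[blocks] ⇒ blocked
Every path is blocked, so N1 and N3 are d-separated given {N2}.

Yes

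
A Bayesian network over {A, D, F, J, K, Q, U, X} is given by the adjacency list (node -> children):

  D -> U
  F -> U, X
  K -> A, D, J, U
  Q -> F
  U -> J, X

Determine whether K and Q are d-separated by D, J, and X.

Enumerating the 6 paths from K to Q and testing each for blocking by {D, J, X}:
Path 1: K → J ← U ← F ← Q
  J is a collider and J is conditioned on, which opens it; U is a chain and U is not conditioned on; F is a chain and F is not conditioned on — no node blocks this path, so it is active.
Path 2: K → J ← U → X ← F ← Q
  J is a collider and J is conditioned on, which opens it; U is a fork and U is not conditioned on; X is a collider and X is conditioned on, which opens it; F is a chain and F is not conditioned on — no node blocks this path, so it is active.
Path 3: K → D → U ← F ← Q
  D is a chain here and D is conditioned on, so the path is blocked at D.
Path 4: K → D → U → X ← F ← Q
  D is a chain here and D is conditioned on, so the path is blocked at D.
Path 5: K → U ← F ← Q
  U is a collider and its descendant X is conditioned on, which opens it; F is a chain and F is not conditioned on — no node blocks this path, so it is active.
Path 6: K → U → X ← F ← Q
  U is a chain and U is not conditioned on; X is a collider and X is conditioned on, which opens it; F is a chain and F is not conditioned on — no node blocks this path, so it is active.
Since the path K → J ← U ← F ← Q is active, K and Q are not d-separated given {D, J, X}.

No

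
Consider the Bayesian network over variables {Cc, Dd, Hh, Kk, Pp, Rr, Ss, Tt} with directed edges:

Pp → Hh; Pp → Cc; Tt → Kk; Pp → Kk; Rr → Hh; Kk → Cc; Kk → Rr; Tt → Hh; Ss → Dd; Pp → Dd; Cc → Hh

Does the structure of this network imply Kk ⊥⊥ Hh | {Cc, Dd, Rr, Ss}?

No — Kk and Hh are not d-separated given {Cc, Dd, Rr, Ss}.

There are 6 undirected paths between Kk and Hh; checking each against the conditioning set {Cc, Dd, Rr, Ss}:
Path 1: Kk ← Pp → Hh
  Pp is a fork and Pp is not conditioned on — no node blocks this path, so it is active.
Path 2: Kk ← Pp → Cc → Hh
  Cc is a chain here and Cc is conditioned on, so the path is blocked at Cc.
Path 3: Kk → Rr → Hh
  Rr is a chain here and Rr is conditioned on, so the path is blocked at Rr.
Path 4: Kk ← Tt → Hh
  Tt is a fork and Tt is not conditioned on — no node blocks this path, so it is active.
Path 5: Kk → Cc ← Pp → Hh
  Cc is a collider and Cc is conditioned on, which opens it; Pp is a fork and Pp is not conditioned on — no node blocks this path, so it is active.
Path 6: Kk → Cc → Hh
  Cc is a chain here and Cc is conditioned on, so the path is blocked at Cc.
Since the path Kk ← Pp → Hh is active, Kk and Hh are not d-separated given {Cc, Dd, Rr, Ss}.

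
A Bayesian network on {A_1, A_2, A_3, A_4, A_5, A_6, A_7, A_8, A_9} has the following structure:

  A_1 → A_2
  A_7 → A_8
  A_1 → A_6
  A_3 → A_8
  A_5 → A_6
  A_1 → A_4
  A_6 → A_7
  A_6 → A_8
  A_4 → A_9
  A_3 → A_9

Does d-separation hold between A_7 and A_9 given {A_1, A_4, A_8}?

No — A_7 and A_9 are not d-separated given {A_1, A_4, A_8}.

There are 4 undirected paths between A_7 and A_9; checking each against the conditioning set {A_1, A_4, A_8}:
Path 1: A_7 → A_8 ← A_3 → A_9
  A_8 is a collider and A_8 is conditioned on, which opens it; A_3 is a fork and A_3 is not conditioned on — no node blocks this path, so it is active.
Path 2: A_7 → A_8 ← A_6 ← A_1 → A_4 → A_9
  A_1 is a fork here and A_1 is conditioned on, so the path is blocked at A_1.
Path 3: A_7 ← A_6 → A_8 ← A_3 → A_9
  A_6 is a fork and A_6 is not conditioned on; A_8 is a collider and A_8 is conditioned on, which opens it; A_3 is a fork and A_3 is not conditioned on — no node blocks this path, so it is active.
Path 4: A_7 ← A_6 ← A_1 → A_4 → A_9
  A_1 is a fork here and A_1 is conditioned on, so the path is blocked at A_1.
At least one path is unblocked, so d-separation fails.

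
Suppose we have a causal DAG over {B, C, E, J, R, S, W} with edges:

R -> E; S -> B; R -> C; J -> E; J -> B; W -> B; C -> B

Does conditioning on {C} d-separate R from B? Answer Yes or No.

Yes

Enumerating the 2 paths from R to B and testing each for blocking by {C}:
Path 1: R → C → B
  C is a chain here and C is conditioned on, so the path is blocked at C.
Path 2: R → E ← J → B
  E is a collider here and neither E nor any of its descendants is conditioned on, so the collider stays closed — the path is blocked at E.
All paths are blocked; R ⊥ B | {C} holds.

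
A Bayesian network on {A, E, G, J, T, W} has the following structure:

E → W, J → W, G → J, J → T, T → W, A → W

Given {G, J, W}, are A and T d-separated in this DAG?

We examine all 2 paths between A and T:
Path 1: A → W ← J → T
  J is a fork here and J is conditioned on, so the path is blocked at J.
Path 2: A → W ← T
  W is a collider and W is conditioned on, which opens it — no node blocks this path, so it is active.
Because an active path exists, A and T are not d-separated.

No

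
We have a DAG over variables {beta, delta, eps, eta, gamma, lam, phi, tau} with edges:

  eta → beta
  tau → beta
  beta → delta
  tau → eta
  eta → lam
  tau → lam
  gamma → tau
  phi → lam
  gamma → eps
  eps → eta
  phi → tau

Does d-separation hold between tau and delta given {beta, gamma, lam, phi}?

5 paths connect tau and delta; each must be blocked for d-separation to hold:
Path 1: tau → eta → beta → delta
  beta is a chain here and beta is conditioned on, so the path is blocked at beta.
Path 2: tau → beta → delta
  beta is a chain here and beta is conditioned on, so the path is blocked at beta.
Path 3: tau ← phi → lam ← eta → beta → delta
  phi is a fork here and phi is conditioned on, so the path is blocked at phi.
Path 4: tau ← gamma → eps → eta → beta → delta
  gamma is a fork here and gamma is conditioned on, so the path is blocked at gamma.
Path 5: tau → lam ← eta → beta → delta
  beta is a chain here and beta is conditioned on, so the path is blocked at beta.
Every path is blocked, so tau and delta are d-separated given {beta, gamma, lam, phi}.

Yes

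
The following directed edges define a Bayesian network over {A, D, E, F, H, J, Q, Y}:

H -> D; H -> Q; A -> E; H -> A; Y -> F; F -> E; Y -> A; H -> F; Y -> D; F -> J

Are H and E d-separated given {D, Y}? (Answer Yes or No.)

Enumerating the 6 paths from H to E and testing each for blocking by {D, Y}:
  1. H → A ← Y → F → E — A:collider[blocks]; Y:fork[blocks]; F:chain[open] ⇒ blocked
  2. H → A → E — A:chain[open] ⇒ active
  3. H → F ← Y → A → E — F:collider[blocks]; Y:fork[blocks]; A:chain[open] ⇒ blocked
  4. H → F → E — F:chain[open] ⇒ active
  5. H → D ← Y → A → E — D:collider[open]; Y:fork[blocks]; A:chain[open] ⇒ blocked
  6. H → D ← Y → F → E — D:collider[open]; Y:fork[blocks]; F:chain[open] ⇒ blocked
Since the path H → A → E is active, H and E are not d-separated given {D, Y}.

No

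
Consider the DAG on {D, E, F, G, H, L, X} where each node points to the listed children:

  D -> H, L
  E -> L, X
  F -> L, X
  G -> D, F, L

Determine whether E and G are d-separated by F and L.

We examine all 6 paths between E and G:
Path 1: E → L ← G
  L is a collider and L is conditioned on, which opens it — no node blocks this path, so it is active.
Path 2: E → L ← F ← G
  F is a chain here and F is conditioned on, so the path is blocked at F.
Path 3: E → L ← D ← G
  L is a collider and L is conditioned on, which opens it; D is a chain and D is not conditioned on — no node blocks this path, so it is active.
Path 4: E → X ← F ← G
  X is a collider here and neither X nor any of its descendants is conditioned on, so the collider stays closed — the path is blocked at X.
Path 5: E → X ← F → L ← G
  X is a collider here and neither X nor any of its descendants is conditioned on, so the collider stays closed — the path is blocked at X.
Path 6: E → X ← F → L ← D ← G
  X is a collider here and neither X nor any of its descendants is conditioned on, so the collider stays closed — the path is blocked at X.
Since the path E → L ← G is active, E and G are not d-separated given {F, L}.

No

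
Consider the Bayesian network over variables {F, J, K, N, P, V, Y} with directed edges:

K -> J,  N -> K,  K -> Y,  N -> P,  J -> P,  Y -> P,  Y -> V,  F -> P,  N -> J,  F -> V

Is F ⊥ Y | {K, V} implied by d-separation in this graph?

6 paths connect F and Y; each must be blocked for d-separation to hold:
Path 1: F → V ← Y
  V is a collider and V is conditioned on, which opens it — no node blocks this path, so it is active.
Path 2: F → P ← J ← N → K → Y
  P is a collider here and neither P nor any of its descendants is conditioned on, so the collider stays closed — the path is blocked at P.
Path 3: F → P ← J ← K → Y
  P is a collider here and neither P nor any of its descendants is conditioned on, so the collider stays closed — the path is blocked at P.
Path 4: F → P ← Y
  P is a collider here and neither P nor any of its descendants is conditioned on, so the collider stays closed — the path is blocked at P.
Path 5: F → P ← N → J ← K → Y
  P is a collider here and neither P nor any of its descendants is conditioned on, so the collider stays closed — the path is blocked at P.
Path 6: F → P ← N → K → Y
  P is a collider here and neither P nor any of its descendants is conditioned on, so the collider stays closed — the path is blocked at P.
Because an active path exists, F and Y are not d-separated.

No — F and Y are not d-separated given {K, V}.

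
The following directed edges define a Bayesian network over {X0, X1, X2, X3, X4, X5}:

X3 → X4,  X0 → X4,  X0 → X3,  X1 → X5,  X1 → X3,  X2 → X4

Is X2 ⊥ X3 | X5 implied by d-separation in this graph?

2 paths connect X2 and X3; each must be blocked for d-separation to hold:
Path 1: X2 → X4 ← X3
  X4 is a collider here and neither X4 nor any of its descendants is conditioned on, so the collider stays closed — the path is blocked at X4.
Path 2: X2 → X4 ← X0 → X3
  X4 is a collider here and neither X4 nor any of its descendants is conditioned on, so the collider stays closed — the path is blocked at X4.
Since every path is blocked, d-separation holds.

Yes — X2 and X3 are d-separated given {X5}.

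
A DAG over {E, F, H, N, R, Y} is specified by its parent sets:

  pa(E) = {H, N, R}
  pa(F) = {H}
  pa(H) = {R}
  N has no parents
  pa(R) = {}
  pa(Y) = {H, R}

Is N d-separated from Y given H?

There are 4 undirected paths between N and Y; checking each against the conditioning set {H}:
  1. N → E ← H → Y — E:collider[blocks]; H:fork[blocks] ⇒ blocked
  2. N → E ← H ← R → Y — E:collider[blocks]; H:chain[blocks]; R:fork[open] ⇒ blocked
  3. N → E ← R → H → Y — E:collider[blocks]; R:fork[open]; H:chain[blocks] ⇒ blocked
  4. N → E ← R → Y — E:collider[blocks]; R:fork[open] ⇒ blocked
Every path is blocked, so N and Y are d-separated given {H}.

Yes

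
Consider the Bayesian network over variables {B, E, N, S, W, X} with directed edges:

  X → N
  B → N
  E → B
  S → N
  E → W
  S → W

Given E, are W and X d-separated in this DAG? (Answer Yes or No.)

We examine all 2 paths between W and X:
Path 1: W ← E → B → N ← X
  E is a fork here and E is conditioned on, so the path is blocked at E.
Path 2: W ← S → N ← X
  N is a collider here and neither N nor any of its descendants is conditioned on, so the collider stays closed — the path is blocked at N.
Since every path is blocked, d-separation holds.

Yes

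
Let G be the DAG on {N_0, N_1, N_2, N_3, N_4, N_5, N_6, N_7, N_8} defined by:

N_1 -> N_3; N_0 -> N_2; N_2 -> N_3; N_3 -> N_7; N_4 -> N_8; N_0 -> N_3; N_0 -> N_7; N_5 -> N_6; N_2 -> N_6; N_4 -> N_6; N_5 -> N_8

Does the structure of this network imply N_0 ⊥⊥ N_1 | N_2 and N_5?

There are 3 undirected paths between N_0 and N_1; checking each against the conditioning set {N_2, N_5}:
Path 1: N_0 → N_2 → N_3 ← N_1
  N_2 is a chain here and N_2 is conditioned on, so the path is blocked at N_2.
Path 2: N_0 → N_3 ← N_1
  N_3 is a collider here and neither N_3 nor any of its descendants is conditioned on, so the collider stays closed — the path is blocked at N_3.
Path 3: N_0 → N_7 ← N_3 ← N_1
  N_7 is a collider here and neither N_7 nor any of its descendants is conditioned on, so the collider stays closed — the path is blocked at N_7.
Every path is blocked, so N_0 and N_1 are d-separated given {N_2, N_5}.

Yes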